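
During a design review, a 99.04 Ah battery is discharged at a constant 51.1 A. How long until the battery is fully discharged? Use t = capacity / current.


Runtime = 99.04 Ah / 51.1 A = 1.938 hr

1.938 hr


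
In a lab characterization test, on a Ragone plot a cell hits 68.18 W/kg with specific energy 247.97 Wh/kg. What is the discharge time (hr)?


t = E / P = 247.97 / 68.18 = 3.637 hr

3.637 hr


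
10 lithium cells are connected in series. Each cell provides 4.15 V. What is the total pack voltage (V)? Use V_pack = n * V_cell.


V_pack = n * V_cell = 10 * 4.15 = 41.5 V

41.5 V


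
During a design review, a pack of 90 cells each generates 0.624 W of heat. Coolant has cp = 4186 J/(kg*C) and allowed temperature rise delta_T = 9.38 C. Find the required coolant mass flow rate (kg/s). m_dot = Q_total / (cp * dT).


Q_total = 90 * 0.624 = 56.16 W
m_dot = Q_total / (cp * dT) = 56.16 / (4186 * 9.38) = 0.001430 kg/s

0.001430 kg/s


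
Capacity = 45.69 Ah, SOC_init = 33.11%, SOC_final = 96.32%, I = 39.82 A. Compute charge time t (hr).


delta_Ah = 45.69 * (96.32 - 33.11) / 100 = 28.881 Ah
t = delta_Ah / I = 28.881 / 39.82 = 0.7253 hr

0.7253 hr


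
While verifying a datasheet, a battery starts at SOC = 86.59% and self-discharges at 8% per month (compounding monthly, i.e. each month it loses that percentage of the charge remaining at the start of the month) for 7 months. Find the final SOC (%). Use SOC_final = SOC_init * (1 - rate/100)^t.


Monthly retention factor = 1 - 8/100 = 0.92
Over 7 months: factor^7 = 0.55785
SOC_final = 86.59 * 0.55785 = 48.30%

48.30%


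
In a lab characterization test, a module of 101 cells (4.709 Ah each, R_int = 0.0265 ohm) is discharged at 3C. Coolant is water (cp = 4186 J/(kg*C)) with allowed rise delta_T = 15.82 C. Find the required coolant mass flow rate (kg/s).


Step 1: I = 3 * 4.709 = 14.127 A
Step 2: Q_cell = I^2 * R = 14.127^2 * 0.0265 = 5.2887 W
Step 3: Q_total = 101 * 5.2887 = 534.16 W
Step 4: m_dot = Q_total / (cp * dT) = 534.16 / (4186 * 15.82) = 0.008066 kg/s

0.008066 kg/s


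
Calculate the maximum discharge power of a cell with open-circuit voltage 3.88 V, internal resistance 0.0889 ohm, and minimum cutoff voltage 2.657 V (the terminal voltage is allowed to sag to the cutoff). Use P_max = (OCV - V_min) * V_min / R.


P_max = (OCV - V_min) * V_min / R = (3.88 - 2.657) * 2.657 / 0.0889 = 1.223 * 2.657 / 0.0889 = 36.55 W

36.55 W


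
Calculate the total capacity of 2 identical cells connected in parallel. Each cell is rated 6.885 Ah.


C_total = 2 * 6.885 = 13.77 Ah

13.77 Ah


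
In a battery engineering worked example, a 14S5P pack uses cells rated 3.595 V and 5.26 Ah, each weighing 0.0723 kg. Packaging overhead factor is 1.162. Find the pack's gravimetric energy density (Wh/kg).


Step 1: V_pack = 14 * 3.595 = 50.33 V
Step 2: C_pack = 5 * 5.26 = 26.3 Ah
Step 3: E_pack = V_pack * C_pack = 50.33 * 26.3 = 1323.7 Wh
Step 4: m_pack = 14 * 5 * 0.0723 * 1.162 = 5.8809 kg
Step 5: ED = E_pack / m_pack = 1323.7 / 5.8809 = 225.1 Wh/kg

225.1 Wh/kg


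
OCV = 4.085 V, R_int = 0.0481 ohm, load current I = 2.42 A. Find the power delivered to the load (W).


Step 1: V_terminal = OCV - I*R = 4.085 - 2.42 * 0.0481 = 3.9686 V
Step 2: P_out = V_terminal * I = 3.9686 * 2.42 = 9.604 W

9.604 W


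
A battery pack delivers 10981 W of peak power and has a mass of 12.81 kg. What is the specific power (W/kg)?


SP = P / m = 10981 / 12.81 = 857.2 W/kg

857.2 W/kg


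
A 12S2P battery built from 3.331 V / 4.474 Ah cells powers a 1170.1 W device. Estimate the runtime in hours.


Step 1: E_pack = Ns * V_cell * Np * C_cell = 12 * 3.331 * 2 * 4.474 = 357.67 Wh
Step 2: t = E_pack / P = 357.67 / 1170.1 = 0.3057 hr

0.3057 hr


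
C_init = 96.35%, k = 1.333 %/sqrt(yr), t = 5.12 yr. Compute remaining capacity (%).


Step 1: sqrt(5.12 yr) = 2.2627
Step 2: drop = 1.333 * 2.2627 = 3.0162
Step 3: C_final = 96.35 - 3.0162 = 93.33%

93.33%


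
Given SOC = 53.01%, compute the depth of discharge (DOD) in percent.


Complement of SOC: DOD = 100% - 53.01% = 46.99%

46.99%


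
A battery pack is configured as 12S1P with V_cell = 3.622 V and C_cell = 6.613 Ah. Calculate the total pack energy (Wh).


V_pack = 12 * 3.622 = 43.464 V
C_pack = 1 * 6.613 = 6.613 Ah
E = V_pack * C_pack = 43.464 * 6.613 = 287.4 Wh

287.4 Wh


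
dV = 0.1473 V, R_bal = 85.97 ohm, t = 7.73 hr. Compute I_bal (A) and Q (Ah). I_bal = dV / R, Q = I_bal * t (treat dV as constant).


I_bal = dV / R = 0.1473 / 85.97 = 0.0017134 A
Q = I_bal * t = 0.0017134 * 7.73 = 0.01324 Ah

I=0.0017134 A, Q=0.01324 Ah


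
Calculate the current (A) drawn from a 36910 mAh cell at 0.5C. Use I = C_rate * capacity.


Convert: capacity = 36910 mAh = 36.91 Ah
At 0.5C: I = 0.5 * 36.91 Ah = 18.455 A

18.455 A


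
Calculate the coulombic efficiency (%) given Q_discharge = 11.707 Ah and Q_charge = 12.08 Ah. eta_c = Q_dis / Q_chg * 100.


Coulombic efficiency = 11.707/12.08 * 100% = 96.91%

96.91%


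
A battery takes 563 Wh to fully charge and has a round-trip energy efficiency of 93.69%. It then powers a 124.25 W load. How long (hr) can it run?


Step 1: E_discharge = eta/100 * E_charge = 93.69/100 * 563 = 527.47 Wh
Step 2: t = E_discharge / P = 527.47 / 124.25 = 4.245 hr

4.245 hr


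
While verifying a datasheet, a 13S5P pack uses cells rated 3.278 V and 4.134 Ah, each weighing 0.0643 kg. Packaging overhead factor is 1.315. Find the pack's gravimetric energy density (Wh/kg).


Step 1: V_pack = 13 * 3.278 = 42.614 V
Step 2: C_pack = 5 * 4.134 = 20.67 Ah
Step 3: E_pack = V_pack * C_pack = 42.614 * 20.67 = 880.83 Wh
Step 4: m_pack = 13 * 5 * 0.0643 * 1.315 = 5.496 kg
Step 5: ED = E_pack / m_pack = 880.83 / 5.496 = 160.3 Wh/kg

160.3 Wh/kg


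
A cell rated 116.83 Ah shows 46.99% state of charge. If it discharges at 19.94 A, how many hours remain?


Step 1: remaining = SOC/100 * C_total = 46.99/100 * 116.83 = 54.898 Ah
Step 2: t = remaining / I = 54.898 / 19.94 = 2.753 hr

2.753 hr


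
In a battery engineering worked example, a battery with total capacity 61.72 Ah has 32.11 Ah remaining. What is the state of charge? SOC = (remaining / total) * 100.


SOC% = 32.11 / 61.72 * 100 = 52.03%

52.03%


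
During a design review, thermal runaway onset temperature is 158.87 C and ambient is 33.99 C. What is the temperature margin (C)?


Safety margin = 158.87 C - 33.99 C = 124.88 C

124.88 C


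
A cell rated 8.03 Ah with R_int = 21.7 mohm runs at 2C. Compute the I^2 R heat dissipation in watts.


Convert: R = 21.7 mohm = 0.0217 ohm
Step 1: I = C_rate * capacity = 2 * 8.03 = 16.06 A
Step 2: Q = I^2 * R = 16.06^2 * 0.0217 = 257.92 * 0.0217 = 5.597 W

5.597 W


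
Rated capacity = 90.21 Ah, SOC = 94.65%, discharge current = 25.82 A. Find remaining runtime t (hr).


Step 1: remaining = SOC/100 * C_total = 94.65/100 * 90.21 = 85.384 Ah
Step 2: t = remaining / I = 85.384 / 25.82 = 3.307 hr

3.307 hr


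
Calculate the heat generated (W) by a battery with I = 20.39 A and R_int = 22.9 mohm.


Convert: R = 22.9 mohm = 0.0229 ohm
I^2 = 415.75
Q = 415.75 * 0.0229 = 9.521 W

9.521 W


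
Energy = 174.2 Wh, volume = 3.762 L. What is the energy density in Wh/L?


ED = E / V = 174.2 / 3.762 = 46.31 Wh/L

46.31 Wh/L


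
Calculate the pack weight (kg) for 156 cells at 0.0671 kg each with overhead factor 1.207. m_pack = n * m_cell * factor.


m_pack = n * m_cell * overhead = 156 * 0.0671 * 1.207 = 12.63 kg

12.63 kg


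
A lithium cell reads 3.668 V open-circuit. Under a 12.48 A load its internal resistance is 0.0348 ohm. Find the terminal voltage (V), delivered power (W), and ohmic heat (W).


Step 1: V_terminal = OCV - I*R = 3.668 - 12.48 * 0.0348 = 3.2337 V
Step 2: P_out = V_terminal * I = 3.2337 * 12.48 = 40.36 W
Step 3: Q = I^2 * R = 12.48^2 * 0.0348 = 5.420 W

V=3.2337 V, P=40.36 W, Q=5.420 W


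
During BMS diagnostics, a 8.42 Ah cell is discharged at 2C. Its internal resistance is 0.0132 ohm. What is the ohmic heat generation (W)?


Step 1: I = C_rate * capacity = 2 * 8.42 = 16.84 A
Step 2: Q = I^2 * R = 16.84^2 * 0.0132 = 283.59 * 0.0132 = 3.743 W

3.743 W


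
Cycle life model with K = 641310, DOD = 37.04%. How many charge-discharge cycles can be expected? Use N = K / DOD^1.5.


Step 1: DOD^1.5 = 37.04^1.5 = 225.43
Step 2: N = 641310 / 225.43 = 2845 cycles

2845 cycles


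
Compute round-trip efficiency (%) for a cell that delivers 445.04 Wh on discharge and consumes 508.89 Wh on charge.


eta_e = E_dis / E_chg * 100 = 445.04 / 508.89 * 100 = 87.45%

87.45%


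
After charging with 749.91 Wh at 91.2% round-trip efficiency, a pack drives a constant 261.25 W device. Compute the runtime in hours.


Step 1: E_discharge = eta/100 * E_charge = 91.2/100 * 749.91 = 683.92 Wh
Step 2: t = E_discharge / P = 683.92 / 261.25 = 2.618 hr

2.618 hr


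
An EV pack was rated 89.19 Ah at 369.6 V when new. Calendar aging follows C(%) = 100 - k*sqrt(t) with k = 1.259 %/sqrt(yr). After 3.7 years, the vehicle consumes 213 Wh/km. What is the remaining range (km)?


Step 1: capacity retention = 100 - 1.259 * sqrt(3.7) = 100 - 1.259 * 1.9235 = 97.578%
Step 2: C_now = 89.19 * 97.578/100 = 87.03 Ah
Step 3: E_pack = V * C_now = 369.6 * 87.03 = 32166 Wh
Step 4: range = E_pack / consumption = 32166 / 213 = 151.0 km

151.0 km


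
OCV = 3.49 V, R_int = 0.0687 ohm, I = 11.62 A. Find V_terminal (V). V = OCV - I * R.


V = OCV - I*R = 3.49 - 11.62 * 0.0687 = 2.692 V

2.692 V


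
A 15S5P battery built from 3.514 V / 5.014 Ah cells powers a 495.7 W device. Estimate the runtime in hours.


Step 1: E_pack = Ns * V_cell * Np * C_cell = 15 * 3.514 * 5 * 5.014 = 1321.4 Wh
Step 2: t = E_pack / P = 1321.4 / 495.7 = 2.666 hr

2.666 hr


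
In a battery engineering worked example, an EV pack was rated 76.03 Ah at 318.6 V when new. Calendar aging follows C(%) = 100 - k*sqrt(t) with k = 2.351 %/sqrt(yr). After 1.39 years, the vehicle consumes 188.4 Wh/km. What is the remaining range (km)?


Step 1: capacity retention = 100 - 2.351 * sqrt(1.39) = 100 - 2.351 * 1.179 = 97.228%
Step 2: C_now = 76.03 * 97.228/100 = 73.922 Ah
Step 3: E_pack = V * C_now = 318.6 * 73.922 = 23552 Wh
Step 4: range = E_pack / consumption = 23552 / 188.4 = 125.0 km

125.0 km


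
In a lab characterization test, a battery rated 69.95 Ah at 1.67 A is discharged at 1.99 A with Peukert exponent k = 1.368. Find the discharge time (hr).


t_rated = C / I_rated = 69.95 / 1.67 = 41.886 hr
(I_rated/I)^k = (0.8392)^1.368 = 0.78677
t = t_rated * (I_rated/I)^k = 41.886 * 0.78677 = 32.95 hr

32.95 hr


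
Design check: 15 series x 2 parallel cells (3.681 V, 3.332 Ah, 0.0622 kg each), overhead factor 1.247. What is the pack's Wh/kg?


Step 1: V_pack = 15 * 3.681 = 55.215 V
Step 2: C_pack = 2 * 3.332 = 6.664 Ah
Step 3: E_pack = V_pack * C_pack = 55.215 * 6.664 = 367.95 Wh
Step 4: m_pack = 15 * 2 * 0.0622 * 1.247 = 2.3269 kg
Step 5: ED = E_pack / m_pack = 367.95 / 2.3269 = 158.1 Wh/kg

158.1 Wh/kg


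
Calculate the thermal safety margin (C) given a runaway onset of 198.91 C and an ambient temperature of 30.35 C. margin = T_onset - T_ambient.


Safety margin = 198.91 C - 30.35 C = 168.56 C

168.56 C


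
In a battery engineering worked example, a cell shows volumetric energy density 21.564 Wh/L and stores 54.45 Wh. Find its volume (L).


V = E / ED = 54.45 / 21.564 = 2.525 L

2.525 L


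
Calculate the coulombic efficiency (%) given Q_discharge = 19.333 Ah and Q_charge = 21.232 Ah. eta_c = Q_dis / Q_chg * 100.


Coulombic efficiency = 19.333/21.232 * 100% = 91.06%

91.06%


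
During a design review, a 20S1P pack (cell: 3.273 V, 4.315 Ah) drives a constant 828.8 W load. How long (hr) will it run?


Step 1: E_pack = Ns * V_cell * Np * C_cell = 20 * 3.273 * 1 * 4.315 = 282.46 Wh
Step 2: t = E_pack / P = 282.46 / 828.8 = 0.3408 hr

0.3408 hr


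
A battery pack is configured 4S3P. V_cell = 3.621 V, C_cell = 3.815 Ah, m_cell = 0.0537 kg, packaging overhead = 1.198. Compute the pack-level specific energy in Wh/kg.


Step 1: V_pack = 4 * 3.621 = 14.484 V
Step 2: C_pack = 3 * 3.815 = 11.445 Ah
Step 3: E_pack = V_pack * C_pack = 14.484 * 11.445 = 165.77 Wh
Step 4: m_pack = 4 * 3 * 0.0537 * 1.198 = 0.77199 kg
Step 5: ED = E_pack / m_pack = 165.77 / 0.77199 = 214.7 Wh/kg

214.7 Wh/kg


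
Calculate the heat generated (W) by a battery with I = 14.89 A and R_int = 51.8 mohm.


Convert: R = 51.8 mohm = 0.0518 ohm
I^2 = 221.71
Q = 221.71 * 0.0518 = 11.48 W

11.48 W


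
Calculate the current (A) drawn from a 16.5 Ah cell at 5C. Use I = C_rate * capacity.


At 5C: I = 5 * 16.5 Ah = 82.5 A

82.5 A


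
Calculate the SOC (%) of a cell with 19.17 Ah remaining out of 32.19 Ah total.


SOC = (remaining / total) * 100 = (19.17 / 32.19) * 100 = 59.55%

59.55%


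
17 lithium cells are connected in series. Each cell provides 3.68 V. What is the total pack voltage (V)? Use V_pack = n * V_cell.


With 17 cells in series at 3.68 V each, V_pack = 62.56 V

62.56 V


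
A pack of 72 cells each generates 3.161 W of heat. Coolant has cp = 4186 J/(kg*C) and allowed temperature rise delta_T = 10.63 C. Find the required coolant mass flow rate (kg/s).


Step 1: Total heat Q = 72 * 3.161 W = 227.59 W
Step 2: denom = cp * dT = 4186 * 10.63 = 44497
Step 3: m_dot = 227.59 / 44497 = 0.005115 kg/s

0.005115 kg/s


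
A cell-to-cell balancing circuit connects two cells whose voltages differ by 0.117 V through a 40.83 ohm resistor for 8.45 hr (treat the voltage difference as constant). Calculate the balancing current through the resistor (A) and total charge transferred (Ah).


I_bal = dV / R = 0.117 / 40.83 = 0.0028655 A
Q = I_bal * t = 0.0028655 * 8.45 = 0.02421 Ah

I=0.0028655 A, Q=0.02421 Ah


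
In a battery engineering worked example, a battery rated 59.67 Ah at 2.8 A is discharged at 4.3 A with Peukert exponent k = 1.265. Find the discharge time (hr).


t_rated = C / I_rated = 59.67 / 2.8 = 21.311 hr
(I_rated/I)^k = (0.65116)^1.265 = 0.58119
t = t_rated * (I_rated/I)^k = 21.311 * 0.58119 = 12.39 hr

12.39 hr


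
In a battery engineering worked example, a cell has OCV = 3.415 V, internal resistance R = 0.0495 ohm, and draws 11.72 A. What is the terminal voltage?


IR drop = 11.72 * 0.0495 = 0.58014 V
V = 3.415 - 0.58014 = 2.835 V

2.835 V


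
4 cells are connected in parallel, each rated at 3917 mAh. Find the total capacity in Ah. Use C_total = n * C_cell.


Convert: C_cell = 3917 mAh = 3.917 Ah
C_total = 4 * 3.917 = 15.668 Ah

15.668 Ah


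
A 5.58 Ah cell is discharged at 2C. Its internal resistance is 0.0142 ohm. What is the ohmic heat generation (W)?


Step 1: I = C_rate * capacity = 2 * 5.58 = 11.16 A
Step 2: Q = I^2 * R = 11.16^2 * 0.0142 = 124.55 * 0.0142 = 1.769 W

1.769 W


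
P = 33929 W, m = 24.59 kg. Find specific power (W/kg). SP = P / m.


SP = P / m = 33929 / 24.59 = 1380 W/kg

1380 W/kg


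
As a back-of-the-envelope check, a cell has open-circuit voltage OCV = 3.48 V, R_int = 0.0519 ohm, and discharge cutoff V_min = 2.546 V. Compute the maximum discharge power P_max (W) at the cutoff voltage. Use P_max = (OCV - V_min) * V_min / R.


P_max = (OCV - V_min) * V_min / R = (3.48 - 2.546) * 2.546 / 0.0519 = 0.934 * 2.546 / 0.0519 = 45.82 W

45.82 W


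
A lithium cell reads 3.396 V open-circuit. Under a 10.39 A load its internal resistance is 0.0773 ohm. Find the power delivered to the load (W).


Step 1: V_terminal = OCV - I*R = 3.396 - 10.39 * 0.0773 = 2.5929 V
Step 2: P_out = V_terminal * I = 2.5929 * 10.39 = 26.94 W

26.94 W


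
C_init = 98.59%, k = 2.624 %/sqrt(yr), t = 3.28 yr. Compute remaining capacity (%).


Step 1: sqrt(3.28 yr) = 1.8111
Step 2: drop = 2.624 * 1.8111 = 4.7523
Step 3: C_final = 98.59 - 4.7523 = 93.84%

93.84%


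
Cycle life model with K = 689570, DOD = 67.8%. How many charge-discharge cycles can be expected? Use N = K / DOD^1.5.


DOD^1.5 = 558.27
N = K / DOD^1.5 = 689570 / 558.27 = 1235

1235 cycles


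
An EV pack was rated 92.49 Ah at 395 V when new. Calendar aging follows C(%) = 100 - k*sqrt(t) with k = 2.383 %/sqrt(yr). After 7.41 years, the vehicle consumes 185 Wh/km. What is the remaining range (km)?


Step 1: capacity retention = 100 - 2.383 * sqrt(7.41) = 100 - 2.383 * 2.7221 = 93.513%
Step 2: C_now = 92.49 * 93.513/100 = 86.49 Ah
Step 3: E_pack = V * C_now = 395 * 86.49 = 34164 Wh
Step 4: range = E_pack / consumption = 34164 / 185 = 184.7 km

184.7 km


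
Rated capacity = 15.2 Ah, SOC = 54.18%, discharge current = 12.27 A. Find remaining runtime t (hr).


Step 1: remaining = SOC/100 * C_total = 54.18/100 * 15.2 = 8.2354 Ah
Step 2: t = remaining / I = 8.2354 / 12.27 = 0.6712 hr

0.6712 hr


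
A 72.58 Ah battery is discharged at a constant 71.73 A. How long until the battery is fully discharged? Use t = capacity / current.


Runtime = 72.58 Ah / 71.73 A = 1.012 hr

1.012 hr


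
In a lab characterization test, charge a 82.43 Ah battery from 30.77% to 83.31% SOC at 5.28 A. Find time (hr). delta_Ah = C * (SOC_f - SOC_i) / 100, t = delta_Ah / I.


Step 1: dSOC = 83.31% - 30.77% = 52.54%
Step 2: delta_Ah = 82.43 * 52.54 / 100 = 43.309 Ah
Step 3: t = 43.309 / 5.28 = 8.202 hr

8.202 hr


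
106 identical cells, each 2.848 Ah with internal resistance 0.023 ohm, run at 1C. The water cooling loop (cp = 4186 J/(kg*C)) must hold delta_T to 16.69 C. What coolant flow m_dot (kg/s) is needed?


Step 1: I = 1 * 2.848 = 2.848 A
Step 2: Q_cell = I^2 * R = 2.848^2 * 0.023 = 0.18656 W
Step 3: Q_total = 106 * 0.18656 = 19.775 W
Step 4: m_dot = Q_total / (cp * dT) = 19.775 / (4186 * 16.69) = 2.830e-04 kg/s

2.830e-04 kg/s


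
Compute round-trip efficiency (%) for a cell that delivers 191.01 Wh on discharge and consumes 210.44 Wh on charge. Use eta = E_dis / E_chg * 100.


eta_e = E_dis / E_chg * 100 = 191.01 / 210.44 * 100 = 90.77%

90.77%


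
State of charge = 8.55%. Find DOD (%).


Complement of SOC: DOD = 100% - 8.55% = 91.45%

91.45%


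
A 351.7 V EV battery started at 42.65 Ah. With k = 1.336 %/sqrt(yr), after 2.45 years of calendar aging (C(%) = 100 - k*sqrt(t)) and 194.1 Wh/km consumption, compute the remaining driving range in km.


Step 1: capacity retention = 100 - 1.336 * sqrt(2.45) = 100 - 1.336 * 1.5652 = 97.909%
Step 2: C_now = 42.65 * 97.909/100 = 41.758 Ah
Step 3: E_pack = V * C_now = 351.7 * 41.758 = 14686 Wh
Step 4: range = E_pack / consumption = 14686 / 194.1 = 75.66 km

75.66 km


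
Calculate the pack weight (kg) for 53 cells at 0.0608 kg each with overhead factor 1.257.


Cell mass sum = 53 * 0.0608 = 3.2224 kg
With overhead 1.257: m_pack = 3.2224 * 1.257 = 4.051 kg

4.051 kg


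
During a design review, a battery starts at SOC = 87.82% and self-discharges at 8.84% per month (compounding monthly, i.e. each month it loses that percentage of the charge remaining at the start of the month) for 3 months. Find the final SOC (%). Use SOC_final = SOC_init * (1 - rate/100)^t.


decay = (1 - 8.84/100)^3 = 0.75755
SOC_final = 87.82 * 0.75755 = 66.53%

66.53%


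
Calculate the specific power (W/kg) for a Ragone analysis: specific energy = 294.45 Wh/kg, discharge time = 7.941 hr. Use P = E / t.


Specific power = 294.45 Wh/kg / 7.941 hr = 37.08 W/kg

37.08 W/kg


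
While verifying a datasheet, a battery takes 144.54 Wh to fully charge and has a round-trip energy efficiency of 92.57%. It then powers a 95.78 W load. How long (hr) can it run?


Step 1: E_discharge = eta/100 * E_charge = 92.57/100 * 144.54 = 133.8 Wh
Step 2: t = E_discharge / P = 133.8 / 95.78 = 1.397 hr

1.397 hr


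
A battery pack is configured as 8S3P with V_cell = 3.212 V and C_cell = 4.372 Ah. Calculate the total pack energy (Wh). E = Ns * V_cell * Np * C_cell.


E = Ns * Vcell * Np * Ccell = 8 * 3.212 * 3 * 4.372 = 337.0 Wh

337.0 Wh


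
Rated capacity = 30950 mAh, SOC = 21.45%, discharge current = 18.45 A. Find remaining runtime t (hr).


Convert: C_total = 30950 mAh = 30.95 Ah
Step 1: remaining = SOC/100 * C_total = 21.45/100 * 30.95 = 6.6388 Ah
Step 2: t = remaining / I = 6.6388 / 18.45 = 0.3598 hr

0.3598 hr


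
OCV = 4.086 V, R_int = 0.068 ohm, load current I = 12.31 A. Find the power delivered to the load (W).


Step 1: V_terminal = OCV - I*R = 4.086 - 12.31 * 0.068 = 3.2489 V
Step 2: P_out = V_terminal * I = 3.2489 * 12.31 = 39.99 W

39.99 W


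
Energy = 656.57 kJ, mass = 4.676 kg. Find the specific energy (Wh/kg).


Convert: E = 656.57 kJ = 182.38 Wh
ED = E / m = 182.38 / 4.676 = 39.00 Wh/kg

39.00 Wh/kg


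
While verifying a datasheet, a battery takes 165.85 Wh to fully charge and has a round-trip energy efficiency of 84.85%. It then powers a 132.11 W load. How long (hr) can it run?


Step 1: E_discharge = eta/100 * E_charge = 84.85/100 * 165.85 = 140.72 Wh
Step 2: t = E_discharge / P = 140.72 / 132.11 = 1.065 hr

1.065 hr


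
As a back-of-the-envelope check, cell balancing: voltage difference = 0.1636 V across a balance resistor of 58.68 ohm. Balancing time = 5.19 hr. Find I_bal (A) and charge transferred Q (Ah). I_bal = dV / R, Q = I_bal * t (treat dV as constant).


First, Ohm's law: I_bal = 0.1636 V / 58.68 ohm = 0.002788 A
Then Q = I * t = 0.002788 A * 5.19 hr = 0.01447 Ah

I=0.002788 A, Q=0.01447 Ah


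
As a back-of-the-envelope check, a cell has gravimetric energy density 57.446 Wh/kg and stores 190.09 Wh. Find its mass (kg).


m = E / ED = 190.09 / 57.446 = 3.309 kg

3.309 kg


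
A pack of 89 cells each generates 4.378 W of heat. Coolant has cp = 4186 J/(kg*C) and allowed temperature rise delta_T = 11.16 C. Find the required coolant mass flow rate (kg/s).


Q_total = 89 * 4.378 = 389.64 W
m_dot = Q_total / (cp * dT) = 389.64 / (4186 * 11.16) = 0.008341 kg/s

0.008341 kg/s


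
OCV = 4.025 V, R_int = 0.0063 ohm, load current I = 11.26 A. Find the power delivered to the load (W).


Step 1: V_terminal = OCV - I*R = 4.025 - 11.26 * 0.0063 = 3.9541 V
Step 2: P_out = V_terminal * I = 3.9541 * 11.26 = 44.52 W

44.52 W


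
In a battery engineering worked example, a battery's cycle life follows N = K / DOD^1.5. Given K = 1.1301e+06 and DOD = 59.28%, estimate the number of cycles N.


Step 1: DOD^1.5 = 59.28^1.5 = 456.42
Step 2: N = 1.1301e+06 / 456.42 = 2476 cycles

2476 cycles


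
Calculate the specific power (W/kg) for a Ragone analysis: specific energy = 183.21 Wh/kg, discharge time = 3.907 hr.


Specific power = 183.21 Wh/kg / 3.907 hr = 46.89 W/kg

46.89 W/kg


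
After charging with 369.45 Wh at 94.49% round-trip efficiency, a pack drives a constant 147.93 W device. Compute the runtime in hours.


Step 1: E_discharge = eta/100 * E_charge = 94.49/100 * 369.45 = 349.09 Wh
Step 2: t = E_discharge / P = 349.09 / 147.93 = 2.360 hr

2.360 hr


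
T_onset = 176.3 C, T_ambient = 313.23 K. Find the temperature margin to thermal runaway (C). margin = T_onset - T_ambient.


Convert: T_ambient = 313.23 K = 40.08 C
margin = 176.3 - 40.08 = 136.22 C

136.22 C


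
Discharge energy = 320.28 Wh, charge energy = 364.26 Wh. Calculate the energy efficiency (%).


Round-trip efficiency = 320.28/364.26 * 100% = 87.93%

87.93%


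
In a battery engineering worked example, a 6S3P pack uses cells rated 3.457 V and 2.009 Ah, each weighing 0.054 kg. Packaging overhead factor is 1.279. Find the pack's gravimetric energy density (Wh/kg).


Step 1: V_pack = 6 * 3.457 = 20.742 V
Step 2: C_pack = 3 * 2.009 = 6.027 Ah
Step 3: E_pack = V_pack * C_pack = 20.742 * 6.027 = 125.01 Wh
Step 4: m_pack = 6 * 3 * 0.054 * 1.279 = 1.2432 kg
Step 5: ED = E_pack / m_pack = 125.01 / 1.2432 = 100.6 Wh/kg

100.6 Wh/kg


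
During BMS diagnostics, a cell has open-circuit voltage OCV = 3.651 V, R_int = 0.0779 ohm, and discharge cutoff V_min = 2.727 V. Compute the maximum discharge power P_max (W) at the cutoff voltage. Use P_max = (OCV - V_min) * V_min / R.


dV = OCV - V_min = 0.924 V (so I_max = dV / R)
P_max = dV * V_min / R = 0.924 * 2.727 / 0.0779 = 32.35 W

32.35 W


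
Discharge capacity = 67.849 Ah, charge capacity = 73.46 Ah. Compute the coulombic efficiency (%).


eta_c = Q_dis / Q_chg * 100 = 67.849 / 73.46 * 100 = 92.36%

92.36%


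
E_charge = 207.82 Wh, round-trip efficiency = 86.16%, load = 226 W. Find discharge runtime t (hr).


Step 1: E_discharge = eta/100 * E_charge = 86.16/100 * 207.82 = 179.06 Wh
Step 2: t = E_discharge / P = 179.06 / 226 = 0.7923 hr

0.7923 hr


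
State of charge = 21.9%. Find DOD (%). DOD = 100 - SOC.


Complement of SOC: DOD = 100% - 21.9% = 78.1%

78.1%


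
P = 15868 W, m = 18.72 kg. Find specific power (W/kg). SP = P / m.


SP = P / m = 15868 / 18.72 = 847.6 W/kg

847.6 W/kg


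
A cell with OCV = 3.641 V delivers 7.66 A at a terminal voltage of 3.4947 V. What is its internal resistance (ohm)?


R = (OCV - V) / I = (3.641 - 3.4947) / 7.66 = 0.01910 ohm

0.01910 ohm


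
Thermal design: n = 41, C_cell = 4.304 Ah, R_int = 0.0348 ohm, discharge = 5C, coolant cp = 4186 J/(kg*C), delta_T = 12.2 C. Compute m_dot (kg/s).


Step 1: I = 5 * 4.304 = 21.52 A
Step 2: Q_cell = I^2 * R = 21.52^2 * 0.0348 = 16.116 W
Step 3: Q_total = 41 * 16.116 = 660.76 W
Step 4: m_dot = Q_total / (cp * dT) = 660.76 / (4186 * 12.2) = 0.01294 kg/s

0.01294 kg/s


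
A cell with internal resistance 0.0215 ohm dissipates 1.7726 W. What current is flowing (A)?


I = sqrt(Q / R) = sqrt(1.7726 / 0.0215) = sqrt(82.447) = 9.080 A

9.080 A


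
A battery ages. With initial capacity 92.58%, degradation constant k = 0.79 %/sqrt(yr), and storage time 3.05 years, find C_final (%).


Step 1: sqrt(3.05 yr) = 1.7464
Step 2: drop = 0.79 * 1.7464 = 1.3797
Step 3: C_final = 92.58 - 1.3797 = 91.20%

91.20%


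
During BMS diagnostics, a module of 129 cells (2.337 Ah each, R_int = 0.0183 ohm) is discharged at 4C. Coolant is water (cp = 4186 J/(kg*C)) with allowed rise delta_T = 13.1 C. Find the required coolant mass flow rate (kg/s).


Step 1: I = 4 * 2.337 = 9.348 A
Step 2: Q_cell = I^2 * R = 9.348^2 * 0.0183 = 1.5991 W
Step 3: Q_total = 129 * 1.5991 = 206.28 W
Step 4: m_dot = Q_total / (cp * dT) = 206.28 / (4186 * 13.1) = 0.003762 kg/s

0.003762 kg/s


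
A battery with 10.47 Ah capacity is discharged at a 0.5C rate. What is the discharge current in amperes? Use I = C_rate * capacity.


At 0.5C: I = 0.5 * 10.47 Ah = 5.235 A

5.235 A


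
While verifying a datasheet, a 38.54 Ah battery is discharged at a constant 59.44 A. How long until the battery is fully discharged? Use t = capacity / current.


t = capacity / current = 38.54 / 59.44 = 0.6484 hr

0.6484 hr


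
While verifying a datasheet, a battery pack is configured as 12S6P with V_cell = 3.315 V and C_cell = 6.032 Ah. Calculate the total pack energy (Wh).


V_pack = 12 * 3.315 = 39.78 V
C_pack = 6 * 6.032 = 36.192 Ah
E = V_pack * C_pack = 39.78 * 36.192 = 1440 Wh

1440 Wh


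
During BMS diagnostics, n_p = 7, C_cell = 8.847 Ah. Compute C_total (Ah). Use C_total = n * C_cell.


Parallel capacities add: 7 * 8.847 Ah = 61.929 Ah

61.929 Ah


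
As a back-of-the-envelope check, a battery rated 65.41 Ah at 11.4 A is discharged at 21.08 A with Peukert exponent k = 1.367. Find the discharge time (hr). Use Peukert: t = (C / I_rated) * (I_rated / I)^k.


t_rated = C / I_rated = 65.41 / 11.4 = 5.7377 hr
(I_rated/I)^k = (0.5408)^1.367 = 0.43158
t = t_rated * (I_rated/I)^k = 5.7377 * 0.43158 = 2.476 hr

2.476 hr


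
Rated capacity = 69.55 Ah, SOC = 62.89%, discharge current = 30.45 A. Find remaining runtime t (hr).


Step 1: remaining = SOC/100 * C_total = 62.89/100 * 69.55 = 43.74 Ah
Step 2: t = remaining / I = 43.74 / 30.45 = 1.436 hr

1.436 hr


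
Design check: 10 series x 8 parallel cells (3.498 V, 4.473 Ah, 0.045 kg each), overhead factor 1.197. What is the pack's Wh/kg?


Step 1: V_pack = 10 * 3.498 = 34.98 V
Step 2: C_pack = 8 * 4.473 = 35.784 Ah
Step 3: E_pack = V_pack * C_pack = 34.98 * 35.784 = 1251.7 Wh
Step 4: m_pack = 10 * 8 * 0.045 * 1.197 = 4.3092 kg
Step 5: ED = E_pack / m_pack = 1251.7 / 4.3092 = 290.5 Wh/kg

290.5 Wh/kg


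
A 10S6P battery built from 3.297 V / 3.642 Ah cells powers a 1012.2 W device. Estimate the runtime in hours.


Step 1: E_pack = Ns * V_cell * Np * C_cell = 10 * 3.297 * 6 * 3.642 = 720.46 Wh
Step 2: t = E_pack / P = 720.46 / 1012.2 = 0.7118 hr

0.7118 hr


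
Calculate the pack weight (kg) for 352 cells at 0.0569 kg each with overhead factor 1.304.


m_pack = n * m_cell * overhead = 352 * 0.0569 * 1.304 = 26.12 kg

26.12 kg


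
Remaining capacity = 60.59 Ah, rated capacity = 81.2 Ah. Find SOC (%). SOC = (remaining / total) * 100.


SOC% = 60.59 / 81.2 * 100 = 74.62%

74.62%


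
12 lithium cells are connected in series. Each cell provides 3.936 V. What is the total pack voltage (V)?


With 12 cells in series at 3.936 V each, V_pack = 47.232 V

47.232 V


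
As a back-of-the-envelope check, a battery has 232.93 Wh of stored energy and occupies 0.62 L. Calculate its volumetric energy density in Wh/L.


ED = E / V = 232.93 / 0.62 = 375.7 Wh/L

375.7 Wh/L


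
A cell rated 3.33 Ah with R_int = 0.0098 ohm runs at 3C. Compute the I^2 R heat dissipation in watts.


Step 1: I = C_rate * capacity = 3 * 3.33 = 9.99 A
Step 2: Q = I^2 * R = 9.99^2 * 0.0098 = 99.8 * 0.0098 = 0.9780 W

0.9780 W


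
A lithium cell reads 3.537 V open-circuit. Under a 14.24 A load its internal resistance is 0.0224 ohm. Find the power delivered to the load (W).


Step 1: V_terminal = OCV - I*R = 3.537 - 14.24 * 0.0224 = 3.218 V
Step 2: P_out = V_terminal * I = 3.218 * 14.24 = 45.82 W

45.82 W


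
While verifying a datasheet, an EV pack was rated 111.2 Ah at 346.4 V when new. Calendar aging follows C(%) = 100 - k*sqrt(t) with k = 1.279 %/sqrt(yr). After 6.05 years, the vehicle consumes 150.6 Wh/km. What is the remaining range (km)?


Step 1: capacity retention = 100 - 1.279 * sqrt(6.05) = 100 - 1.279 * 2.4597 = 96.854%
Step 2: C_now = 111.2 * 96.854/100 = 107.7 Ah
Step 3: E_pack = V * C_now = 346.4 * 107.7 = 37307 Wh
Step 4: range = E_pack / consumption = 37307 / 150.6 = 247.7 km

247.7 km


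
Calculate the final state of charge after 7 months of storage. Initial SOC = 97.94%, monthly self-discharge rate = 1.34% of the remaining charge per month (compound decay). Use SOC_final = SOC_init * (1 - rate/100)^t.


Monthly retention factor = 1 - 1.34/100 = 0.9866
Over 7 months: factor^7 = 0.90989
SOC_final = 97.94 * 0.90989 = 89.11%

89.11%


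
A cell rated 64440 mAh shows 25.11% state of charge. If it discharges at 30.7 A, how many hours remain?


Convert: C_total = 64440 mAh = 64.44 Ah
Step 1: remaining = SOC/100 * C_total = 25.11/100 * 64.44 = 16.181 Ah
Step 2: t = remaining / I = 16.181 / 30.7 = 0.5271 hr

0.5271 hr


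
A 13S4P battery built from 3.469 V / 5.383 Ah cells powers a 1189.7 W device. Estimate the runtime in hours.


Step 1: E_pack = Ns * V_cell * Np * C_cell = 13 * 3.469 * 4 * 5.383 = 971.03 Wh
Step 2: t = E_pack / P = 971.03 / 1189.7 = 0.8162 hr

0.8162 hr


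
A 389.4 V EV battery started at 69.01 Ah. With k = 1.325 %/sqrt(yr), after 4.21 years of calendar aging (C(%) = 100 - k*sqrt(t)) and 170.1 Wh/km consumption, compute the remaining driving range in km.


Step 1: capacity retention = 100 - 1.325 * sqrt(4.21) = 100 - 1.325 * 2.0518 = 97.281%
Step 2: C_now = 69.01 * 97.281/100 = 67.134 Ah
Step 3: E_pack = V * C_now = 389.4 * 67.134 = 26142 Wh
Step 4: range = E_pack / consumption = 26142 / 170.1 = 153.7 km

153.7 km


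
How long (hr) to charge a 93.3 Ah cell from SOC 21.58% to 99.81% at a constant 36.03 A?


Step 1: dSOC = 99.81% - 21.58% = 78.23%
Step 2: delta_Ah = 93.3 * 78.23 / 100 = 72.989 Ah
Step 3: t = 72.989 / 36.03 = 2.026 hr

2.026 hr


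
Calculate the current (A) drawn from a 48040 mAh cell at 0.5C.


Convert: capacity = 48040 mAh = 48.04 Ah
I = C_rate * capacity = 0.5 * 48.04 = 24.02 A

24.02 A


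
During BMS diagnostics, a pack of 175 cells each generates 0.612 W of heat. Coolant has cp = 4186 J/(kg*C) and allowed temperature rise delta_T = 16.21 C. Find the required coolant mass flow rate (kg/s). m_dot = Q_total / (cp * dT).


Q_total = 175 * 0.612 = 107.1 W
m_dot = Q_total / (cp * dT) = 107.1 / (4186 * 16.21) = 0.001578 kg/s

0.001578 kg/s


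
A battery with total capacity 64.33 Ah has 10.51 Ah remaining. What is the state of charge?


SOC% = 10.51 / 64.33 * 100 = 16.34%

16.34%


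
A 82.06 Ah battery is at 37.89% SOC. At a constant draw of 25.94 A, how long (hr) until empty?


Step 1: remaining = SOC/100 * C_total = 37.89/100 * 82.06 = 31.093 Ah
Step 2: t = remaining / I = 31.093 / 25.94 = 1.199 hr

1.199 hr


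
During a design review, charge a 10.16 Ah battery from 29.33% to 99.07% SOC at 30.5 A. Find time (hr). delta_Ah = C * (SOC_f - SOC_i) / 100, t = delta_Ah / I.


delta_Ah = 10.16 * (99.07 - 29.33) / 100 = 7.0856 Ah
t = delta_Ah / I = 7.0856 / 30.5 = 0.2323 hr

0.2323 hr


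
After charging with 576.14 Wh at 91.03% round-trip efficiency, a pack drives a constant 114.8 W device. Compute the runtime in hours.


Step 1: E_discharge = eta/100 * E_charge = 91.03/100 * 576.14 = 524.46 Wh
Step 2: t = E_discharge / P = 524.46 / 114.8 = 4.568 hr

4.568 hr


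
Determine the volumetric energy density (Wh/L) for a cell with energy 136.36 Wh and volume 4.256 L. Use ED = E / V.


ED = E / V = 136.36 / 4.256 = 32.04 Wh/L

32.04 Wh/L


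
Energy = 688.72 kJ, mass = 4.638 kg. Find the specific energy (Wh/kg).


Convert: E = 688.72 kJ = 191.31 Wh
ED = E / m = 191.31 / 4.638 = 41.25 Wh/kg

41.25 Wh/kg


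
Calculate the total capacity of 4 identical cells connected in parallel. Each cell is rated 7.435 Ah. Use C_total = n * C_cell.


Parallel capacities add: 4 * 7.435 Ah = 29.74 Ah

29.74 Ah


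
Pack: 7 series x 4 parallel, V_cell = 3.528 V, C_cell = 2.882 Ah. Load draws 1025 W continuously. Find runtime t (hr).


Step 1: E_pack = Ns * V_cell * Np * C_cell = 7 * 3.528 * 4 * 2.882 = 284.7 Wh
Step 2: t = E_pack / P = 284.7 / 1025 = 0.2778 hr

0.2778 hr


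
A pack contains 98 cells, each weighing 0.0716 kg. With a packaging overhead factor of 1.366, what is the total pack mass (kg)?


Cell mass sum = 98 * 0.0716 = 7.0168 kg
With overhead 1.366: m_pack = 7.0168 * 1.366 = 9.585 kg

9.585 kg


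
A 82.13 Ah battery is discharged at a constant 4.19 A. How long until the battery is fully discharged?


Runtime = 82.13 Ah / 4.19 A = 19.60 hr

19.60 hr


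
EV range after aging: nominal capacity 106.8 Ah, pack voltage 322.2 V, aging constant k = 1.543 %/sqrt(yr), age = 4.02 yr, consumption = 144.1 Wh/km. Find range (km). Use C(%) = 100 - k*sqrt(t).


Step 1: capacity retention = 100 - 1.543 * sqrt(4.02) = 100 - 1.543 * 2.005 = 96.906%
Step 2: C_now = 106.8 * 96.906/100 = 103.5 Ah
Step 3: E_pack = V * C_now = 322.2 * 103.5 = 33348 Wh
Step 4: range = E_pack / consumption = 33348 / 144.1 = 231.4 km

231.4 km


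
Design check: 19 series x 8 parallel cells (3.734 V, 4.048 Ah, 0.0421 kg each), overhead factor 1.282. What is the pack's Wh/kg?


Step 1: V_pack = 19 * 3.734 = 70.946 V
Step 2: C_pack = 8 * 4.048 = 32.384 Ah
Step 3: E_pack = V_pack * C_pack = 70.946 * 32.384 = 2297.5 Wh
Step 4: m_pack = 19 * 8 * 0.0421 * 1.282 = 8.2038 kg
Step 5: ED = E_pack / m_pack = 2297.5 / 8.2038 = 280.1 Wh/kg

280.1 Wh/kg


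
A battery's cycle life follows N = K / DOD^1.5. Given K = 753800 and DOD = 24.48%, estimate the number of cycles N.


Step 1: DOD^1.5 = 24.48^1.5 = 121.12
Step 2: N = 753800 / 121.12 = 6224 cycles

6224 cycles


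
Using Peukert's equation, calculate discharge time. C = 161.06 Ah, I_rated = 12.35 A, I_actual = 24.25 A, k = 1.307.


t_rated = C / I_rated = 161.06 / 12.35 = 13.041 hr
(I_rated/I)^k = (0.50928)^1.307 = 0.41399
t = t_rated * (I_rated/I)^k = 13.041 * 0.41399 = 5.399 hr

5.399 hr


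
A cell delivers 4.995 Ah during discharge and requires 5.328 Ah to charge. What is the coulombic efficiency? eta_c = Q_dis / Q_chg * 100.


Coulombic efficiency = 4.995/5.328 * 100% = 93.75%

93.75%


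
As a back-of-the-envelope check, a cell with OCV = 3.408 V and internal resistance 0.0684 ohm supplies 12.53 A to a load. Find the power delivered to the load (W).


Step 1: V_terminal = OCV - I*R = 3.408 - 12.53 * 0.0684 = 2.5509 V
Step 2: P_out = V_terminal * I = 2.5509 * 12.53 = 31.96 W

31.96 W


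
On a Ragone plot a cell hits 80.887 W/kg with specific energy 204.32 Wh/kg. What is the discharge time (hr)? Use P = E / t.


t = E / P = 204.32 / 80.887 = 2.526 hr

2.526 hr


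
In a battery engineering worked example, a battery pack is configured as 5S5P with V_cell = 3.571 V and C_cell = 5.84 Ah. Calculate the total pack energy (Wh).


E = Ns * Vcell * Np * Ccell = 5 * 3.571 * 5 * 5.84 = 521.4 Wh

521.4 Wh


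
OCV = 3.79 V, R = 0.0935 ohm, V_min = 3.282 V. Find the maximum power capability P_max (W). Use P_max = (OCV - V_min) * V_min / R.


P_max = (OCV - V_min) * V_min / R = (3.79 - 3.282) * 3.282 / 0.0935 = 0.508 * 3.282 / 0.0935 = 17.83 W

17.83 W


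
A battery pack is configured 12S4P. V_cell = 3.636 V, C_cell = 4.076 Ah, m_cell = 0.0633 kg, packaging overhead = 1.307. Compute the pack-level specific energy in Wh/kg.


Step 1: V_pack = 12 * 3.636 = 43.632 V
Step 2: C_pack = 4 * 4.076 = 16.304 Ah
Step 3: E_pack = V_pack * C_pack = 43.632 * 16.304 = 711.38 Wh
Step 4: m_pack = 12 * 4 * 0.0633 * 1.307 = 3.9712 kg
Step 5: ED = E_pack / m_pack = 711.38 / 3.9712 = 179.1 Wh/kg

179.1 Wh/kg


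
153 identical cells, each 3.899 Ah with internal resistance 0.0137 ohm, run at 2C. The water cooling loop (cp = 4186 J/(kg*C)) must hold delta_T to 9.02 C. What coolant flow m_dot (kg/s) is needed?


Step 1: I = 2 * 3.899 = 7.798 A
Step 2: Q_cell = I^2 * R = 7.798^2 * 0.0137 = 0.83308 W
Step 3: Q_total = 153 * 0.83308 = 127.46 W
Step 4: m_dot = Q_total / (cp * dT) = 127.46 / (4186 * 9.02) = 0.003376 kg/s

0.003376 kg/s


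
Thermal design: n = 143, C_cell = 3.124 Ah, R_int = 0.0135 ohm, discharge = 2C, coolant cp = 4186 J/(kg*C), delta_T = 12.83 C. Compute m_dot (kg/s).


Step 1: I = 2 * 3.124 = 6.248 A
Step 2: Q_cell = I^2 * R = 6.248^2 * 0.0135 = 0.52701 W
Step 3: Q_total = 143 * 0.52701 = 75.362 W
Step 4: m_dot = Q_total / (cp * dT) = 75.362 / (4186 * 12.83) = 0.001403 kg/s

0.001403 kg/s


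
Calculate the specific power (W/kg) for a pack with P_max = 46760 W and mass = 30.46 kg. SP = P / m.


Specific power = 46760 W / 30.46 kg = 1535 W/kg

1535 W/kg


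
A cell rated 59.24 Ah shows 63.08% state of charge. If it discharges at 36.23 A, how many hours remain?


Step 1: remaining = SOC/100 * C_total = 63.08/100 * 59.24 = 37.369 Ah
Step 2: t = remaining / I = 37.369 / 36.23 = 1.031 hr

1.031 hr


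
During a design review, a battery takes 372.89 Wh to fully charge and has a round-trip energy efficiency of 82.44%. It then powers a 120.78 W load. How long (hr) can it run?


Step 1: E_discharge = eta/100 * E_charge = 82.44/100 * 372.89 = 307.41 Wh
Step 2: t = E_discharge / P = 307.41 / 120.78 = 2.545 hr

2.545 hr


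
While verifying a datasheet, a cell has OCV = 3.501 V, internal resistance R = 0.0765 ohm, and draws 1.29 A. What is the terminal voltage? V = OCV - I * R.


IR drop = 1.29 * 0.0765 = 0.098685 V
V = 3.501 - 0.098685 = 3.402 V

3.402 V


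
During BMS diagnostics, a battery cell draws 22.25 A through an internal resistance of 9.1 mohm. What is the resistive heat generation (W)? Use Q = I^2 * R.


Convert: R = 9.1 mohm = 0.0091 ohm
I^2 = 495.06
Q = 495.06 * 0.0091 = 4.505 W

4.505 W


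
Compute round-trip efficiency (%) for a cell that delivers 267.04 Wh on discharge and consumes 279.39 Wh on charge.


Round-trip efficiency = 267.04/279.39 * 100% = 95.58%

95.58%
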